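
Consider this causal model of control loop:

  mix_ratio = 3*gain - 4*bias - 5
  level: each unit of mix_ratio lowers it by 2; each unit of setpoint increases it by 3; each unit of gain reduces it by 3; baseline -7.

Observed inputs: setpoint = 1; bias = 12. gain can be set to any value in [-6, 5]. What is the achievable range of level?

Substituting into the mix_ratio equation gives mix_ratio = 3*gain - 53.
Substituting into the level equation gives level = -9*gain + 102.
Linear in gain, so extremes are at the endpoints: gain = -6 gives level = 156; gain = 5 gives level = 57.

57 to 156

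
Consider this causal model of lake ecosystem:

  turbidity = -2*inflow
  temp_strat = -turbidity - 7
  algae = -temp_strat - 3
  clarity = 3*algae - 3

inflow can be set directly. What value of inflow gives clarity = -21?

inflow = 5

Substituting into the temp_strat equation gives temp_strat = 2*inflow - 7.
Substituting into the algae equation gives algae = -2*inflow + 4.
This gives clarity = -6*inflow + 9.
Solve -6*inflow + 9 = -21: inflow = (-21 - 9) / -6 = 5.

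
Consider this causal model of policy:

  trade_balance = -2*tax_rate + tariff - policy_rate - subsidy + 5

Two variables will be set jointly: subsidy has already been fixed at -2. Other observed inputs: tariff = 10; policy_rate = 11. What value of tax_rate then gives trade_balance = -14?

With subsidy held at -2:
Substituting into the trade_balance equation gives trade_balance = -2*tax_rate + 6.
Solve -2*tax_rate + 6 = -14: tax_rate = (-14 - 6) / -2 = 10.

tax_rate = 10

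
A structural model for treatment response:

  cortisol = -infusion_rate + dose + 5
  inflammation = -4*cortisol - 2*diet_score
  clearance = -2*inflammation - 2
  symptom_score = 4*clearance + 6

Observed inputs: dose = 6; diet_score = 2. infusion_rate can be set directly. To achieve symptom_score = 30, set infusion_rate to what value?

infusion_rate = 11

Substituting into the cortisol equation gives cortisol = -infusion_rate + 11.
So inflammation = 4*infusion_rate - 48.
Substituting into the clearance equation gives clearance = -8*infusion_rate + 94.
Substituting into the symptom_score equation gives symptom_score = -32*infusion_rate + 382.
Solve -32*infusion_rate + 382 = 30: infusion_rate = (30 - 382) / -32 = 11.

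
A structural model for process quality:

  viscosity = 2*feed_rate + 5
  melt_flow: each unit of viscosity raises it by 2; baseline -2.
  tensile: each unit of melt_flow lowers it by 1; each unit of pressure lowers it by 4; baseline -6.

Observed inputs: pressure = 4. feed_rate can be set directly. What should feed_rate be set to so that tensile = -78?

feed_rate = 12

Substituting into the melt_flow equation gives melt_flow = 4*feed_rate + 8.
tensile becomes -4*feed_rate - 30.
Solve -4*feed_rate - 30 = -78: feed_rate = (-78 + 30) / -4 = 12.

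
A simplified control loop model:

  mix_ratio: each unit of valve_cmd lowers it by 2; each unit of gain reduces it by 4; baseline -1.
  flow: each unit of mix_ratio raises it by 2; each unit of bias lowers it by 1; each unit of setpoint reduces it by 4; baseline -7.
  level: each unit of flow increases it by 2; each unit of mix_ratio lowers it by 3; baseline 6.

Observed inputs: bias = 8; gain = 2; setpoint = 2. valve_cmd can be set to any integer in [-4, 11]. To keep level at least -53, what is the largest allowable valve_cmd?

Substituting into the mix_ratio equation gives mix_ratio = -2*valve_cmd - 9.
Substituting into the flow equation gives flow = -4*valve_cmd - 41.
Substituting into the level equation gives level = -2*valve_cmd - 49.
Require -2*valve_cmd - 49 ≥ -53, so valve_cmd ≤ 2.
The largest integer in [-4, 11] satisfying this is 2.

valve_cmd = 2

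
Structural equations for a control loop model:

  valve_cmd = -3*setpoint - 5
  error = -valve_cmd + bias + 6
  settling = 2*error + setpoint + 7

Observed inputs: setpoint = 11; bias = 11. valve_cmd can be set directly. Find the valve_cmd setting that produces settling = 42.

Intervening on valve_cmd fixes its value directly, overriding its dependence on setpoint.
Substituting into the error equation gives error = -valve_cmd + 17.
Substituting into the settling equation gives settling = -2*valve_cmd + 52.
Solve -2*valve_cmd + 52 = 42: valve_cmd = (42 - 52) / -2 = 5.

valve_cmd = 5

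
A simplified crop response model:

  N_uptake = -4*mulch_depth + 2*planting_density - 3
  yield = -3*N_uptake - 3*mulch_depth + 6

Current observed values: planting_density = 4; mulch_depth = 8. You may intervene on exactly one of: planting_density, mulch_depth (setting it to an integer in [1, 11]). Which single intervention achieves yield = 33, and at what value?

Intervening on planting_density: with other inputs at their observed values, yield = -6*planting_density + 87. Solving for 33 gives planting_density = 9, within [1, 11].
Intervening on mulch_depth: yield = 9*mulch_depth - 9. Reaching 33 requires mulch_depth = 14/3, not an integer.

set planting_density = 9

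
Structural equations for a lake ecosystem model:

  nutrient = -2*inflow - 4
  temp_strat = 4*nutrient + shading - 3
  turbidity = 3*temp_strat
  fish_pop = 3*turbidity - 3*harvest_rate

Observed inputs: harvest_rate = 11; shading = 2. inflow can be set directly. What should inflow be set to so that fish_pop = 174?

inflow = -5

Substituting into the temp_strat equation gives temp_strat = -8*inflow - 17.
This gives turbidity = -24*inflow - 51.
fish_pop becomes -72*inflow - 186.
Solve -72*inflow - 186 = 174: inflow = (174 + 186) / -72 = -5.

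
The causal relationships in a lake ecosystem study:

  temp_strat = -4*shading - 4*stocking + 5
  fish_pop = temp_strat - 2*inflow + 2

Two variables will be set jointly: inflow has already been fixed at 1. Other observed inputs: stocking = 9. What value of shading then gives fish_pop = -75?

shading = 11

With inflow held at 1:
Substituting into the temp_strat equation gives temp_strat = -4*shading - 31.
So fish_pop = -4*shading - 31.
Solve -4*shading - 31 = -75: shading = (-75 + 31) / -4 = 11.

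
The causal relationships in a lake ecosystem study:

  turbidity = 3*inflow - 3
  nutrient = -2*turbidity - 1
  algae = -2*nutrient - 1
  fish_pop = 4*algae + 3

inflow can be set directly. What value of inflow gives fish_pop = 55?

inflow = 2

Substituting into the nutrient equation gives nutrient = -6*inflow + 5.
Substituting into the algae equation gives algae = 12*inflow - 11.
Substituting into the fish_pop equation gives fish_pop = 48*inflow - 41.
Solve 48*inflow - 41 = 55: inflow = (55 + 41) / 48 = 2.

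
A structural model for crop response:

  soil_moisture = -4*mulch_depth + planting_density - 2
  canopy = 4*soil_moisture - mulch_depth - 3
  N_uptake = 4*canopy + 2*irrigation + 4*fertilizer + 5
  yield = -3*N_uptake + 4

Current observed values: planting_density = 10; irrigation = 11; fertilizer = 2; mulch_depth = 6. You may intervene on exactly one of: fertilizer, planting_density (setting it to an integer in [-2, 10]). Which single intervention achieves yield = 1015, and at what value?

Intervening on fertilizer: yield = -12*fertilizer + 799. Reaching 1015 requires fertilizer = -18, outside [-2, 10].
Intervening on planting_density: with other inputs at their observed values, yield = -48*planting_density + 1255. Solving for 1015 gives planting_density = 5, within [-2, 10].

set planting_density = 5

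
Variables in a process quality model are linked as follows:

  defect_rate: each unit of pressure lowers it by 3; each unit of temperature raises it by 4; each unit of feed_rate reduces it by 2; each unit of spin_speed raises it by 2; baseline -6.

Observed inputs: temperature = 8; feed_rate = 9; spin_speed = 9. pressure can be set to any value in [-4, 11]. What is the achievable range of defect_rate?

Substituting into the defect_rate equation gives defect_rate = -3*pressure + 26.
Linear in pressure, so extremes are at the endpoints: pressure = -4 gives defect_rate = 38; pressure = 11 gives defect_rate = -7.

-7 to 38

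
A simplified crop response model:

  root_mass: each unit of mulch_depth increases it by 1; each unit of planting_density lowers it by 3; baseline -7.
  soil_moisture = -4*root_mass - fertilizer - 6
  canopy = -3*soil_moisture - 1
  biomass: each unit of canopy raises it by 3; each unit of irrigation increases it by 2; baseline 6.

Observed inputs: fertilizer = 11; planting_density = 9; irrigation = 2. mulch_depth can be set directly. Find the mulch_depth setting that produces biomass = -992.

mulch_depth = 2

Substituting into the root_mass equation gives root_mass = mulch_depth - 34.
Substituting into the soil_moisture equation gives soil_moisture = -4*mulch_depth + 119.
canopy becomes 12*mulch_depth - 358.
biomass becomes 36*mulch_depth - 1064.
Solve 36*mulch_depth - 1064 = -992: mulch_depth = (-992 + 1064) / 36 = 2.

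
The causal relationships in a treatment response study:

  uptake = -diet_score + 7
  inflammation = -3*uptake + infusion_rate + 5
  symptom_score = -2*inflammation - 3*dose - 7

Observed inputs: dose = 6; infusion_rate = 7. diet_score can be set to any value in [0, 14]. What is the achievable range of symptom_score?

Substituting into the inflammation equation gives inflammation = 3*diet_score - 9.
Substituting into the symptom_score equation gives symptom_score = -6*diet_score - 7.
Linear in diet_score, so extremes are at the endpoints: diet_score = 0 gives symptom_score = -7; diet_score = 14 gives symptom_score = -91.

-91 to -7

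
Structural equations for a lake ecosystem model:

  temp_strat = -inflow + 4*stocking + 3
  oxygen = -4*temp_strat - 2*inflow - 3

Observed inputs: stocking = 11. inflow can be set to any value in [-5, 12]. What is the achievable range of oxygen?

-201 to -167

Substituting into the temp_strat equation gives temp_strat = -inflow + 47.
So oxygen = 2*inflow - 191.
Linear in inflow, so extremes are at the endpoints: inflow = -5 gives oxygen = -201; inflow = 12 gives oxygen = -167.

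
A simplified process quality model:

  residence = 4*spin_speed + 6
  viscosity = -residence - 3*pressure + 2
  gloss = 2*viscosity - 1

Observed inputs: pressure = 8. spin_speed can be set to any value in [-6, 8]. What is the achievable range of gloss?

-121 to -9

Substituting into the viscosity equation gives viscosity = -4*spin_speed - 28.
So gloss = -8*spin_speed - 57.
Linear in spin_speed, so extremes are at the endpoints: spin_speed = -6 gives gloss = -9; spin_speed = 8 gives gloss = -121.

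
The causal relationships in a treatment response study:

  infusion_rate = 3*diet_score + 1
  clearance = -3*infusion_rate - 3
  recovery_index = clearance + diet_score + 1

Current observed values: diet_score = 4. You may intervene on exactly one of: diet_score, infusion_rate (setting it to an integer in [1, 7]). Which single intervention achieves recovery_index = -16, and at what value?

Intervening on diet_score: recovery_index = -8*diet_score - 5. Reaching -16 requires diet_score = 11/8, not an integer.
Intervening on infusion_rate: with other inputs at their observed values, recovery_index = -3*infusion_rate + 2. Solving for -16 gives infusion_rate = 6, within [1, 7].

set infusion_rate = 6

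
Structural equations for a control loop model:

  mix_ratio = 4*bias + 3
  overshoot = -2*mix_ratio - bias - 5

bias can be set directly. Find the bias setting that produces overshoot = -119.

bias = 12

Substituting into the overshoot equation gives overshoot = -9*bias - 11.
Solve -9*bias - 11 = -119: bias = (-119 + 11) / -9 = 12.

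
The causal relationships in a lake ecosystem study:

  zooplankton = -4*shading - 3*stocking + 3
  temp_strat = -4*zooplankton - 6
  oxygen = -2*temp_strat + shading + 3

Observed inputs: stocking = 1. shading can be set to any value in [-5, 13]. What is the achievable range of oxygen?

-388 to 170

Substituting into the zooplankton equation gives zooplankton = -4*shading.
Substituting into the temp_strat equation gives temp_strat = 16*shading - 6.
This gives oxygen = -31*shading + 15.
Linear in shading, so extremes are at the endpoints: shading = -5 gives oxygen = 170; shading = 13 gives oxygen = -388.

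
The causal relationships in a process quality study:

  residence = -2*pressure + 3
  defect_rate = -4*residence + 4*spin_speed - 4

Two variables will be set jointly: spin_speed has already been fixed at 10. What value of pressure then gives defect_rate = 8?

pressure = -2

With spin_speed held at 10:
Substituting into the defect_rate equation gives defect_rate = 8*pressure + 24.
Solve 8*pressure + 24 = 8: pressure = (8 - 24) / 8 = -2.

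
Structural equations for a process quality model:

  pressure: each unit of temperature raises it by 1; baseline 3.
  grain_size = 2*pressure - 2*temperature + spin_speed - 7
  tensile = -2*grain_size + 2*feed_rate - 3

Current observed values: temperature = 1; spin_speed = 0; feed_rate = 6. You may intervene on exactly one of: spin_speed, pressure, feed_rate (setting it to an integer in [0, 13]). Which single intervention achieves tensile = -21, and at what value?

set pressure = 12

Intervening on spin_speed: tensile = -2*spin_speed + 11. Reaching -21 requires spin_speed = 16, outside [0, 13].
Intervening on pressure: with other inputs at their observed values, tensile = -4*pressure + 27. Solving for -21 gives pressure = 12, within [0, 13].
Intervening on feed_rate: tensile = 2*feed_rate - 1. Reaching -21 requires feed_rate = -10, outside [0, 13].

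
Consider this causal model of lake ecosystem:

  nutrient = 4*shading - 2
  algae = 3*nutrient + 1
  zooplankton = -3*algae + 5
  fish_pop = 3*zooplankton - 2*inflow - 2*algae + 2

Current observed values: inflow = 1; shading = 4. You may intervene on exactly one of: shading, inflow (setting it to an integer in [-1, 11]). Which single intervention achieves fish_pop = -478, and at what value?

Intervening on shading: fish_pop = -132*shading + 70. Reaching -478 requires shading = 137/33, not an integer.
Intervening on inflow: with other inputs at their observed values, fish_pop = -2*inflow - 456. Solving for -478 gives inflow = 11, within [-1, 11].

set inflow = 11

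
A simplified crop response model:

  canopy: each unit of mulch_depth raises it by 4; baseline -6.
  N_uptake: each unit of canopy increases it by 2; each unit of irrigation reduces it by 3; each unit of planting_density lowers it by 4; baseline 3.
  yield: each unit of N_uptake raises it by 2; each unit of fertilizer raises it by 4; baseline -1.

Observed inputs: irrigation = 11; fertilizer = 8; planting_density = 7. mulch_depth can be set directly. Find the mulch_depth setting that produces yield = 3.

Substituting into the N_uptake equation gives N_uptake = 8*mulch_depth - 70.
Substituting into the yield equation gives yield = 16*mulch_depth - 109.
Solve 16*mulch_depth - 109 = 3: mulch_depth = (3 + 109) / 16 = 7.

mulch_depth = 7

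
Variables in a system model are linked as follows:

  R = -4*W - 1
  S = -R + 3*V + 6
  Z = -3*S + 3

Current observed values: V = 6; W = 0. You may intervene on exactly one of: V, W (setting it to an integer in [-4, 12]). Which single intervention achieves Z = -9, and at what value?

Intervening on V: with other inputs at their observed values, Z = -9*V - 18. Solving for -9 gives V = -1, within [-4, 12].
Intervening on W: Z = -12*W - 72. Reaching -9 requires W = -21/4, not an integer.

set V = -1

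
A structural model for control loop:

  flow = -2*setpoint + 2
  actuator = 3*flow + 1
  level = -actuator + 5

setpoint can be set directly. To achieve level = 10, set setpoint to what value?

Substituting into the actuator equation gives actuator = -6*setpoint + 7.
Substituting into the level equation gives level = 6*setpoint - 2.
Solve 6*setpoint - 2 = 10: setpoint = (10 + 2) / 6 = 2.

setpoint = 2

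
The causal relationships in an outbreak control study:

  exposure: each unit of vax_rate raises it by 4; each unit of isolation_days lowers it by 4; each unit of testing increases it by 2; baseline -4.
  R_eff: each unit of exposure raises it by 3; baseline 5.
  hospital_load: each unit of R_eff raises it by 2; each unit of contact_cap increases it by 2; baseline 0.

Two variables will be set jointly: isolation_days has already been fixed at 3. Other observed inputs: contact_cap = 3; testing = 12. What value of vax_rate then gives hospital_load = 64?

vax_rate = 0

With isolation_days held at 3:
Substituting into the exposure equation gives exposure = 4*vax_rate + 8.
R_eff becomes 12*vax_rate + 29.
Substituting into the hospital_load equation gives hospital_load = 24*vax_rate + 64.
Solve 24*vax_rate + 64 = 64: vax_rate = (64 - 64) / 24 = 0.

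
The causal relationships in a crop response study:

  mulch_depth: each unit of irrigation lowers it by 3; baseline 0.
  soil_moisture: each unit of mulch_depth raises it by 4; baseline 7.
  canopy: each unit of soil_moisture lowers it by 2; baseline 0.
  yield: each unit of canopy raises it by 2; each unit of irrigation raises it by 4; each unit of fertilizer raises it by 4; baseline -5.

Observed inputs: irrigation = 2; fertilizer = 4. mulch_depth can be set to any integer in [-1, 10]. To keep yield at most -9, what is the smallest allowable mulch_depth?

mulch_depth = 0

Intervening on mulch_depth fixes its value directly, overriding its dependence on irrigation.
Substituting into the canopy equation gives canopy = -8*mulch_depth - 14.
So yield = -16*mulch_depth - 9.
Require -16*mulch_depth - 9 ≤ -9, so mulch_depth ≥ 0.
The smallest integer in [-1, 10] satisfying this is 0.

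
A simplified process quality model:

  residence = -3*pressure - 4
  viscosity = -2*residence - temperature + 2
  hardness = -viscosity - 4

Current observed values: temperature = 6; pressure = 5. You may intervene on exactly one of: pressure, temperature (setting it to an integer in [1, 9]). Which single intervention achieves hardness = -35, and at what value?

set temperature = 9

Intervening on pressure: hardness = -6*pressure - 8. Reaching -35 requires pressure = 9/2, not an integer.
Intervening on temperature: with other inputs at their observed values, hardness = temperature - 44. Solving for -35 gives temperature = 9, within [1, 9].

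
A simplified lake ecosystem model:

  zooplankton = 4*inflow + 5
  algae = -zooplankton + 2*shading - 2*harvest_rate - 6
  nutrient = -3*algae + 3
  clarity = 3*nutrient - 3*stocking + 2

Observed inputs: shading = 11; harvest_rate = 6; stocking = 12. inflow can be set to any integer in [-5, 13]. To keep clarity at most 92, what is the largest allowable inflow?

Substituting into the algae equation gives algae = -4*inflow - 1.
This gives nutrient = 12*inflow + 6.
Substituting into the clarity equation gives clarity = 36*inflow - 16.
Require 36*inflow - 16 ≤ 92, so inflow ≤ 3.
The largest integer in [-5, 13] satisfying this is 3.

inflow = 3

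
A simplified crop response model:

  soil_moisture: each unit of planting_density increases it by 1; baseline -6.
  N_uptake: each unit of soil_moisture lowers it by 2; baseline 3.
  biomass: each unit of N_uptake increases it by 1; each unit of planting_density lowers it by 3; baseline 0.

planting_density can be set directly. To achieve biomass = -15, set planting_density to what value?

Substituting into the N_uptake equation gives N_uptake = -2*planting_density + 15.
This gives biomass = -5*planting_density + 15.
Solve -5*planting_density + 15 = -15: planting_density = (-15 - 15) / -5 = 6.

planting_density = 6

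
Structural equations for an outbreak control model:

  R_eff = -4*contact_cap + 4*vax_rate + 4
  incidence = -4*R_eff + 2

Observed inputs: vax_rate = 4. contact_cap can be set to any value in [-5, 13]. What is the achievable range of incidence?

-158 to 130

Substituting into the R_eff equation gives R_eff = -4*contact_cap + 20.
Substituting into the incidence equation gives incidence = 16*contact_cap - 78.
Linear in contact_cap, so extremes are at the endpoints: contact_cap = -5 gives incidence = -158; contact_cap = 13 gives incidence = 130.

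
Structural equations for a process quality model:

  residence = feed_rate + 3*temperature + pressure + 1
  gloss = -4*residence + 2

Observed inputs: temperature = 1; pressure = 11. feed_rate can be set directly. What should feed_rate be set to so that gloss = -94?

Substituting into the residence equation gives residence = feed_rate + 15.
So gloss = -4*feed_rate - 58.
Solve -4*feed_rate - 58 = -94: feed_rate = (-94 + 58) / -4 = 9.

feed_rate = 9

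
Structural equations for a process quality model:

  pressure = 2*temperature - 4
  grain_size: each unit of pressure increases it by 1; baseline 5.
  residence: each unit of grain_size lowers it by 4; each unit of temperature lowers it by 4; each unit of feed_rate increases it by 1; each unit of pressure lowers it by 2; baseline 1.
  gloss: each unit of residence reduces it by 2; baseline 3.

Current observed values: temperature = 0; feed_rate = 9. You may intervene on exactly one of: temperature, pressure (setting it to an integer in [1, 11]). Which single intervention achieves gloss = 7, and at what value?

set temperature = 1

Intervening on temperature: with other inputs at their observed values, gloss = 32*temperature - 25. Solving for 7 gives temperature = 1, within [1, 11].
Intervening on pressure: gloss = 12*pressure + 23. Reaching 7 requires pressure = -4/3, not an integer.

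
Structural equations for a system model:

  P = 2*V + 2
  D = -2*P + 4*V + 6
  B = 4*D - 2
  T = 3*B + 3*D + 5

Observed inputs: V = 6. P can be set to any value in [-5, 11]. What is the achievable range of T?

Intervening on P fixes its value directly, overriding its dependence on V.
Substituting into the D equation gives D = -2*P + 30.
B becomes -8*P + 118.
Substituting into the T equation gives T = -30*P + 449.
Linear in P, so extremes are at the endpoints: P = -5 gives T = 599; P = 11 gives T = 119.

119 to 599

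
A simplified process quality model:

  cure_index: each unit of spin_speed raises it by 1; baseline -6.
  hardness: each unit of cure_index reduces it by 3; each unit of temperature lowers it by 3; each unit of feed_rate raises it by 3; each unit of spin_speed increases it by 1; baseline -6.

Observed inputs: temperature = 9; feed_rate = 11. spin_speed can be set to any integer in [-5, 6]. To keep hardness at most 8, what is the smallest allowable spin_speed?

Substituting into the hardness equation gives hardness = -2*spin_speed + 18.
Require -2*spin_speed + 18 ≤ 8, so spin_speed ≥ 5.
The smallest integer in [-5, 6] satisfying this is 5.

spin_speed = 5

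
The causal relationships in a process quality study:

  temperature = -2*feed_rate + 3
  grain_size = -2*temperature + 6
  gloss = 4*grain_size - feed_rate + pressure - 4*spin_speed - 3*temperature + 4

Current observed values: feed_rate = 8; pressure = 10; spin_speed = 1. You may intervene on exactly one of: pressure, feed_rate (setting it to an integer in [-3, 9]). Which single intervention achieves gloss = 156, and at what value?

Intervening on pressure: with other inputs at their observed values, gloss = pressure + 159. Solving for 156 gives pressure = -3, within [-3, 9].
Intervening on feed_rate: gloss = 21*feed_rate + 1. Reaching 156 requires feed_rate = 155/21, not an integer.

set pressure = -3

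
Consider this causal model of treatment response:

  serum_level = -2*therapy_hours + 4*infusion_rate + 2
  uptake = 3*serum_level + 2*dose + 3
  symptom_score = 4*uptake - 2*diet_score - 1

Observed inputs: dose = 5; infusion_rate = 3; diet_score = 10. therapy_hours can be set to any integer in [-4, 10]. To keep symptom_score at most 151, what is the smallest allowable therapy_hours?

therapy_hours = 2

Substituting into the serum_level equation gives serum_level = -2*therapy_hours + 14.
Substituting into the uptake equation gives uptake = -6*therapy_hours + 55.
So symptom_score = -24*therapy_hours + 199.
Require -24*therapy_hours + 199 ≤ 151, so therapy_hours ≥ 2.
The smallest integer in [-4, 10] satisfying this is 2.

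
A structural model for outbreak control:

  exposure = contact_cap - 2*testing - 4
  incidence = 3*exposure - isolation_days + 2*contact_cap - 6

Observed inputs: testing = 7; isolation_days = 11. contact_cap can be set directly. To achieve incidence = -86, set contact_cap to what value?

Substituting into the exposure equation gives exposure = contact_cap - 18.
Substituting into the incidence equation gives incidence = 5*contact_cap - 71.
Solve 5*contact_cap - 71 = -86: contact_cap = (-86 + 71) / 5 = -3.

contact_cap = -3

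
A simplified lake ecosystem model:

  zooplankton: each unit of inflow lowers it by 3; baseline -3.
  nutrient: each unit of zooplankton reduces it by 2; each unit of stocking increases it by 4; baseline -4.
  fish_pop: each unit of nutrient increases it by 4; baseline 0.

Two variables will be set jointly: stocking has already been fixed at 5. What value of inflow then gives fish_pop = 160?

inflow = 3

With stocking held at 5:
Substituting into the nutrient equation gives nutrient = 6*inflow + 22.
This gives fish_pop = 24*inflow + 88.
Solve 24*inflow + 88 = 160: inflow = (160 - 88) / 24 = 3.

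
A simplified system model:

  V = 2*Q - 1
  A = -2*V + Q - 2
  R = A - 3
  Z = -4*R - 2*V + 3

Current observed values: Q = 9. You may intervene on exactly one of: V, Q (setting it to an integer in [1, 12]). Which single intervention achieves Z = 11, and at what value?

set V = 4

Intervening on V: with other inputs at their observed values, Z = 6*V - 13. Solving for 11 gives V = 4, within [1, 12].
Intervening on Q: Z = 8*Q + 17. Reaching 11 requires Q = -3/4, not an integer.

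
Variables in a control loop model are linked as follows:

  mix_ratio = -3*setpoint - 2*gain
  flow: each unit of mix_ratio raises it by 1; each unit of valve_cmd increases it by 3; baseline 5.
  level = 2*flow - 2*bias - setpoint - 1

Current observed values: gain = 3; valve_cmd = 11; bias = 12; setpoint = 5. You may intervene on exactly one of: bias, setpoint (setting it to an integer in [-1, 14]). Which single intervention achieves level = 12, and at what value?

Intervening on bias: with other inputs at their observed values, level = -2*bias + 28. Solving for 12 gives bias = 8, within [-1, 14].
Intervening on setpoint: level = -7*setpoint + 39. Reaching 12 requires setpoint = 27/7, not an integer.

set bias = 8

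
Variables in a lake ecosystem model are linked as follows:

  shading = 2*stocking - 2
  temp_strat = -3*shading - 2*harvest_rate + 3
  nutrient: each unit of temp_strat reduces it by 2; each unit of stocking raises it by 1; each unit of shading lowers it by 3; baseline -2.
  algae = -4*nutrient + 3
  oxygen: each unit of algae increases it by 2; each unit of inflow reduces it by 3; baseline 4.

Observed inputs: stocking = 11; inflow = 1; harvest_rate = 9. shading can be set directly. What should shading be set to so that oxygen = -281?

shading = -1

Intervening on shading fixes its value directly, overriding its dependence on stocking.
Substituting into the temp_strat equation gives temp_strat = -3*shading - 15.
Substituting into the nutrient equation gives nutrient = 3*shading + 39.
Substituting into the algae equation gives algae = -12*shading - 153.
Substituting into the oxygen equation gives oxygen = -24*shading - 305.
Solve -24*shading - 305 = -281: shading = (-281 + 305) / -24 = -1.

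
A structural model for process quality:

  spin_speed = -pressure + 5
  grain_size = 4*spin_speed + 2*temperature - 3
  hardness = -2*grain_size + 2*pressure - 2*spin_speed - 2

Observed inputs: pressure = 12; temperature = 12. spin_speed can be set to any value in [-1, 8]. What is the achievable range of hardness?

-100 to -10

Intervening on spin_speed fixes its value directly, overriding its dependence on pressure.
Substituting into the grain_size equation gives grain_size = 4*spin_speed + 21.
So hardness = -10*spin_speed - 20.
Linear in spin_speed, so extremes are at the endpoints: spin_speed = -1 gives hardness = -10; spin_speed = 8 gives hardness = -100.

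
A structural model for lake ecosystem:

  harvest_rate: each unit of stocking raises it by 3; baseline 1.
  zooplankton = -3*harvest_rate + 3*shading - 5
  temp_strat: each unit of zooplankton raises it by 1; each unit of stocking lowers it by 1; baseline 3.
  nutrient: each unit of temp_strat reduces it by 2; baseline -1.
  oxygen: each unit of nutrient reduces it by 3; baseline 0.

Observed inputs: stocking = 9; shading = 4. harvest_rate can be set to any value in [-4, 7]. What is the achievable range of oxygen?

-117 to 81

Intervening on harvest_rate fixes its value directly, overriding its dependence on stocking.
Substituting into the zooplankton equation gives zooplankton = -3*harvest_rate + 7.
This gives temp_strat = -3*harvest_rate + 1.
Substituting into the nutrient equation gives nutrient = 6*harvest_rate - 3.
So oxygen = -18*harvest_rate + 9.
Linear in harvest_rate, so extremes are at the endpoints: harvest_rate = -4 gives oxygen = 81; harvest_rate = 7 gives oxygen = -117.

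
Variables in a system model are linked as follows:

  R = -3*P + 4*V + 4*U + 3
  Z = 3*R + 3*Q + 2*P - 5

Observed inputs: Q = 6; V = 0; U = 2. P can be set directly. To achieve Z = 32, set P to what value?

P = 2

Substituting into the R equation gives R = -3*P + 11.
Substituting into the Z equation gives Z = -7*P + 46.
Solve -7*P + 46 = 32: P = (32 - 46) / -7 = 2.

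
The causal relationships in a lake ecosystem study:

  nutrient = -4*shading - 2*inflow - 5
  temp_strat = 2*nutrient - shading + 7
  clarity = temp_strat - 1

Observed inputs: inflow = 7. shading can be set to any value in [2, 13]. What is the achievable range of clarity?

Substituting into the nutrient equation gives nutrient = -4*shading - 19.
Substituting into the temp_strat equation gives temp_strat = -9*shading - 31.
clarity becomes -9*shading - 32.
Linear in shading, so extremes are at the endpoints: shading = 2 gives clarity = -50; shading = 13 gives clarity = -149.

-149 to -50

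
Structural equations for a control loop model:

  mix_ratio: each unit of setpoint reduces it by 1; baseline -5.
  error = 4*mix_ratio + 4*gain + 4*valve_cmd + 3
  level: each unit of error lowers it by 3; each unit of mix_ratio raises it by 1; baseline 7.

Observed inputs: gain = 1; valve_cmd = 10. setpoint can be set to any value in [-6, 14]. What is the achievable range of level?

Substituting into the error equation gives error = -4*setpoint + 27.
level becomes 11*setpoint - 79.
Linear in setpoint, so extremes are at the endpoints: setpoint = -6 gives level = -145; setpoint = 14 gives level = 75.

-145 to 75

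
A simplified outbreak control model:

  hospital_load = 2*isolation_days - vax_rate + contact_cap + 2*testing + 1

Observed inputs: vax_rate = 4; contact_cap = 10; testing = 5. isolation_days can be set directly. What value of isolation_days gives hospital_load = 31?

Substituting into the hospital_load equation gives hospital_load = 2*isolation_days + 17.
Solve 2*isolation_days + 17 = 31: isolation_days = (31 - 17) / 2 = 7.

isolation_days = 7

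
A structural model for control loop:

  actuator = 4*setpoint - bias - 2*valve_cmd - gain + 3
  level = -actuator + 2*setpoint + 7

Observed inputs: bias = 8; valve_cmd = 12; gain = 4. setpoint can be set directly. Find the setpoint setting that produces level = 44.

setpoint = -2

Substituting into the actuator equation gives actuator = 4*setpoint - 33.
Substituting into the level equation gives level = -2*setpoint + 40.
Solve -2*setpoint + 40 = 44: setpoint = (44 - 40) / -2 = -2.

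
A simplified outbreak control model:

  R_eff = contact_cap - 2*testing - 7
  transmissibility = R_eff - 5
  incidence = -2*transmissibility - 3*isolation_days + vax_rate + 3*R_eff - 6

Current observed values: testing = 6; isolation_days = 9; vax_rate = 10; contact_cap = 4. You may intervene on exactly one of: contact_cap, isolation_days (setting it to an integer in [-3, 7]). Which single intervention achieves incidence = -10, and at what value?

Intervening on contact_cap: incidence = contact_cap - 32. Reaching -10 requires contact_cap = 22, outside [-3, 7].
Intervening on isolation_days: with other inputs at their observed values, incidence = -3*isolation_days - 1. Solving for -10 gives isolation_days = 3, within [-3, 7].

set isolation_days = 3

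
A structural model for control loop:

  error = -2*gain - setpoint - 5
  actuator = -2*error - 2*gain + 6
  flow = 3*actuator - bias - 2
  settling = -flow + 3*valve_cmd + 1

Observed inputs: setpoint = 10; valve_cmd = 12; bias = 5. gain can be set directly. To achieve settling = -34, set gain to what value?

gain = -5

Substituting into the error equation gives error = -2*gain - 15.
This gives actuator = 2*gain + 36.
flow becomes 6*gain + 101.
Substituting into the settling equation gives settling = -6*gain - 64.
Solve -6*gain - 64 = -34: gain = (-34 + 64) / -6 = -5.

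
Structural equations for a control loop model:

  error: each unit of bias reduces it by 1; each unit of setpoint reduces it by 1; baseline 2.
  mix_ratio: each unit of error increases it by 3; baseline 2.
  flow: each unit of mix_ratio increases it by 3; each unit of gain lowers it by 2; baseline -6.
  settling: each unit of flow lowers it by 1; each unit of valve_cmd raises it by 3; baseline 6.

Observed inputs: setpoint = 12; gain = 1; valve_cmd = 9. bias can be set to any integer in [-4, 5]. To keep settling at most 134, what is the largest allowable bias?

Substituting into the error equation gives error = -bias - 10.
Substituting into the mix_ratio equation gives mix_ratio = -3*bias - 28.
flow becomes -9*bias - 92.
So settling = 9*bias + 125.
Require 9*bias + 125 ≤ 134, so bias ≤ 1.
The largest integer in [-4, 5] satisfying this is 1.

bias = 1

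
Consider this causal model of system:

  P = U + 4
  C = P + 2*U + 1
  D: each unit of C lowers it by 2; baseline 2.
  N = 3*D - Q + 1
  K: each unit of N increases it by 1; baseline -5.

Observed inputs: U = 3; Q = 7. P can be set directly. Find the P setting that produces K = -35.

Intervening on P fixes its value directly, overriding its dependence on U.
Substituting into the C equation gives C = P + 7.
Substituting into the D equation gives D = -2*P - 12.
So N = -6*P - 42.
This gives K = -6*P - 47.
Solve -6*P - 47 = -35: P = (-35 + 47) / -6 = -2.

P = -2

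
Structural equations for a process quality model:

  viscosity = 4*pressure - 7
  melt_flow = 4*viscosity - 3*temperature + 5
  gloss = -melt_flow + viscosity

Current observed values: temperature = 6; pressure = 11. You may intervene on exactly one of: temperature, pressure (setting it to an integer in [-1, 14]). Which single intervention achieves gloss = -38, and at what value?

Intervening on temperature: gloss = 3*temperature - 116. Reaching -38 requires temperature = 26, outside [-1, 14].
Intervening on pressure: with other inputs at their observed values, gloss = -12*pressure + 34. Solving for -38 gives pressure = 6, within [-1, 14].

set pressure = 6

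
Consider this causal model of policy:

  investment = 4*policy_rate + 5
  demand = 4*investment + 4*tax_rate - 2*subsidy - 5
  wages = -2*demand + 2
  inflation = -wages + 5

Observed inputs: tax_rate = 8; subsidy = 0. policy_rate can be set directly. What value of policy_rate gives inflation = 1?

Substituting into the demand equation gives demand = 16*policy_rate + 47.
So wages = -32*policy_rate - 92.
Substituting into the inflation equation gives inflation = 32*policy_rate + 97.
Solve 32*policy_rate + 97 = 1: policy_rate = (1 - 97) / 32 = -3.

policy_rate = -3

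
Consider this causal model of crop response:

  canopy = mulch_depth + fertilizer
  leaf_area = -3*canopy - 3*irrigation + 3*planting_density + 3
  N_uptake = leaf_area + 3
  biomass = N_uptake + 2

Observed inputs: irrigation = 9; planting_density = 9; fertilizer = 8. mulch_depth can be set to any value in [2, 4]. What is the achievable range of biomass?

Substituting into the canopy equation gives canopy = mulch_depth + 8.
Substituting into the leaf_area equation gives leaf_area = -3*mulch_depth - 21.
So N_uptake = -3*mulch_depth - 18.
This gives biomass = -3*mulch_depth - 16.
Linear in mulch_depth, so extremes are at the endpoints: mulch_depth = 2 gives biomass = -22; mulch_depth = 4 gives biomass = -28.

-28 to -22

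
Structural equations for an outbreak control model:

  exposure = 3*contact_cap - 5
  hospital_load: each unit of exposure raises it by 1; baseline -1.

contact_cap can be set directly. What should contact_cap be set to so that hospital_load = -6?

contact_cap = 0

Substituting into the hospital_load equation gives hospital_load = 3*contact_cap - 6.
Solve 3*contact_cap - 6 = -6: contact_cap = (-6 + 6) / 3 = 0.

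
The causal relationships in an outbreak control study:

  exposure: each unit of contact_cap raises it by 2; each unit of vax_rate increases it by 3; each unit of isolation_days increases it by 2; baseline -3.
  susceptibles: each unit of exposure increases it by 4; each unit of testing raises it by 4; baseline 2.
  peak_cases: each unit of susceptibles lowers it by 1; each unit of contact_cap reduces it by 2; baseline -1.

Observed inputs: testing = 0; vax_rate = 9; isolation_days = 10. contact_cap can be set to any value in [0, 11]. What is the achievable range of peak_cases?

-289 to -179

Substituting into the exposure equation gives exposure = 2*contact_cap + 44.
This gives susceptibles = 8*contact_cap + 178.
So peak_cases = -10*contact_cap - 179.
Linear in contact_cap, so extremes are at the endpoints: contact_cap = 0 gives peak_cases = -179; contact_cap = 11 gives peak_cases = -289.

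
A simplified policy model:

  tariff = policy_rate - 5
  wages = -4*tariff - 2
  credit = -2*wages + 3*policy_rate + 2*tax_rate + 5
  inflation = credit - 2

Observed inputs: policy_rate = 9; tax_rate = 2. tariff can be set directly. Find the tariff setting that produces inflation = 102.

Intervening on tariff fixes its value directly, overriding its dependence on policy_rate.
Substituting into the credit equation gives credit = 8*tariff + 40.
Substituting into the inflation equation gives inflation = 8*tariff + 38.
Solve 8*tariff + 38 = 102: tariff = (102 - 38) / 8 = 8.

tariff = 8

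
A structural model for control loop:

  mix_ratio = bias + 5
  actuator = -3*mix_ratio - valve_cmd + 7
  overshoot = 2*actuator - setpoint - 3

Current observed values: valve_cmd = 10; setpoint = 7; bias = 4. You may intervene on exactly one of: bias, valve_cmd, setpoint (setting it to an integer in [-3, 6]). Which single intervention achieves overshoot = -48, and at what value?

set valve_cmd = -1

Intervening on bias: overshoot = -6*bias - 46. Reaching -48 requires bias = 1/3, not an integer.
Intervening on valve_cmd: with other inputs at their observed values, overshoot = -2*valve_cmd - 50. Solving for -48 gives valve_cmd = -1, within [-3, 6].
Intervening on setpoint: overshoot = -setpoint - 63. Reaching -48 requires setpoint = -15, outside [-3, 6].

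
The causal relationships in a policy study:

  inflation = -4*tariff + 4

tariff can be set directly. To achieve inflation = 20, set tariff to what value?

Solve -4*tariff + 4 = 20: tariff = (20 - 4) / -4 = -4.

tariff = -4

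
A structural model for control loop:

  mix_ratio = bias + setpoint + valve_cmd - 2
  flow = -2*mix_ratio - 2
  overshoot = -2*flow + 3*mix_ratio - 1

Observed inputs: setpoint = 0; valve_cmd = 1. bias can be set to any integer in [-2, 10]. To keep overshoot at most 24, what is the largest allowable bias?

bias = 4

Substituting into the mix_ratio equation gives mix_ratio = bias - 1.
So flow = -2*bias.
overshoot becomes 7*bias - 4.
Require 7*bias - 4 ≤ 24, so bias ≤ 4.
The largest integer in [-2, 10] satisfying this is 4.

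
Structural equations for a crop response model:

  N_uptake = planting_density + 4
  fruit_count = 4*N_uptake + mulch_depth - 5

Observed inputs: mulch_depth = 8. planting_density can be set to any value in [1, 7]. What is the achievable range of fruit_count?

Substituting into the fruit_count equation gives fruit_count = 4*planting_density + 19.
Linear in planting_density, so extremes are at the endpoints: planting_density = 1 gives fruit_count = 23; planting_density = 7 gives fruit_count = 47.

23 to 47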